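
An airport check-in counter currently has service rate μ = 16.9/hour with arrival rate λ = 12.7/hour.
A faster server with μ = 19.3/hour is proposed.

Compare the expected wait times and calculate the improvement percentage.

System 1: ρ₁ = 12.7/16.9 = 0.7515, W₁ = 1/(16.9-12.7) = 0.23810
System 2: ρ₂ = 12.7/19.3 = 0.6580, W₂ = 1/(19.3-12.7) = 0.15152
Improvement: (W₁-W₂)/W₁ = (0.23810-0.15152)/0.23810 = 36.36%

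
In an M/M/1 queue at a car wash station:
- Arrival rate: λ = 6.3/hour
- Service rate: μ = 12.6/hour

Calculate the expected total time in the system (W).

First, compute utilization: ρ = λ/μ = 6.3/12.6 = 0.5000
For M/M/1: W = 1/(μ-λ)
W = 1/(12.6-6.3) = 1/6.30
W = 0.1587 hours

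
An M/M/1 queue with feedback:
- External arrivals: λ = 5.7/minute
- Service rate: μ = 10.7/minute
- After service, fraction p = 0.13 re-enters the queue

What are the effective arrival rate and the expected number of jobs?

Effective arrival rate: λ_eff = λ/(1-p) = 5.7/(1-0.13) = 5.7/0.87 = 6.5517
ρ = λ_eff/μ = 6.5517/10.7 = 0.61231
L = ρ/(1-ρ) = 0.61231/(1-0.61231) = 1.5794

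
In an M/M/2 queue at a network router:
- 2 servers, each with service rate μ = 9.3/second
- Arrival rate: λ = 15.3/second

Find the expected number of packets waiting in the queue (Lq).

Traffic intensity: ρ = λ/(cμ) = 15.3/(2×9.3) = 0.8226
Since ρ = 0.8226 < 1, system is stable.
Offered load a = λ/μ = cρ = 15.3/9.3 = 1.6452
P₀ = [ Σₙ₌₀^1 aⁿ/n! + a^2/(2!(1-ρ)) ]⁻¹
Σ = a^0/0! + a^1/1! = 1.0000 + 1.6452 = 2.6452
a^2/(2!(1-ρ)) = 2.70656/(2 × 0.177419) = 7.6276
P₀ = 1/(2.64516 + 7.62757) = 0.09735
Lq = P₀·a^2·ρ / (2!(1-ρ)²) = 0.097345 × 2.7066 × 0.82258 / (2 × 0.031478) = 3.4425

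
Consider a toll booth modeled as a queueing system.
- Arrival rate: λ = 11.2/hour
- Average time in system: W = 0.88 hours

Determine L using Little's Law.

Little's Law: L = λW
L = 11.2 × 0.88 = 9.8560 vehicles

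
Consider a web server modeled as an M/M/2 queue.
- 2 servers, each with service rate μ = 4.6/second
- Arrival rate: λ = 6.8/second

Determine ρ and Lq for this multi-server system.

Traffic intensity: ρ = λ/(cμ) = 6.8/(2×4.6) = 0.7391
Since ρ = 0.7391 < 1, system is stable.
Offered load a = λ/μ = cρ = 6.8/4.6 = 1.4783
P₀ = [ Σₙ₌₀^1 aⁿ/n! + a^2/(2!(1-ρ)) ]⁻¹
Σ = a^0/0! + a^1/1! = 1.0000 + 1.4783 = 2.4783
a^2/(2!(1-ρ)) = 2.18526/(2 × 0.260870) = 4.1884
P₀ = 1/(2.4783 + 4.1884) = 0.1500
Lq = P₀·a^2·ρ / (2!(1-ρ)²) = 0.1500 × 2.1853 × 0.7391 / (2 × 0.06805) = 1.7801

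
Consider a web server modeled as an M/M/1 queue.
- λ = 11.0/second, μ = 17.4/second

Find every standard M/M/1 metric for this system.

Step 1: ρ = λ/μ = 11.0/17.4 = 0.6322
Step 2: L = λ/(μ-λ) = 11.0/6.40 = 1.7188
Step 3: Lq = λ²/(μ(μ-λ)) = 121.00/(17.4×6.40) = 1.0866
Step 4: W = 1/(μ-λ) = 1/6.40 = 0.15625
Step 5: Wq = λ/(μ(μ-λ)) = 11.0/(17.4×6.40) = 0.09878
Step 6: P(0) = 1-ρ = 0.3678
Verify: L = λW = 11.0×0.15625 = 1.7188 ✔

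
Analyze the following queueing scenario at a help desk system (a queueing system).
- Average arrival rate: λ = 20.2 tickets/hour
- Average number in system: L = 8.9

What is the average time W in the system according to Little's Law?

Little's Law: L = λW, so W = L/λ
W = 8.9/20.2 = 0.4406 hours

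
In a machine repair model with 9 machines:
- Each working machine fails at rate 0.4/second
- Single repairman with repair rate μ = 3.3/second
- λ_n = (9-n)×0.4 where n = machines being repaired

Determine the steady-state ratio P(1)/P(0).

P(1)/P(0) = ∏_{i=0}^{1-1} λ_i/μ_{i+1}
= (9-0)×0.4/3.3
= 1.0909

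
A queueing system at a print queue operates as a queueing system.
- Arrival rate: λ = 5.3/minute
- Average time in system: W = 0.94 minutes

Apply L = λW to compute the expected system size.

Little's Law: L = λW
L = 5.3 × 0.94 = 4.9820 jobs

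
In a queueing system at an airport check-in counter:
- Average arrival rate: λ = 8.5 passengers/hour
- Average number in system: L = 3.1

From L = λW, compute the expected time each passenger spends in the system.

Little's Law: L = λW, so W = L/λ
W = 3.1/8.5 = 0.3647 hours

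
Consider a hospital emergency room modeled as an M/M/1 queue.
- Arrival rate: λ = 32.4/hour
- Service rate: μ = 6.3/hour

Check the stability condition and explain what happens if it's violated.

Stability requires ρ = λ/(cμ) < 1
ρ = 32.4/(1 × 6.3) = 32.4/6.30 = 5.1429
Since 5.1429 ≥ 1, the system is UNSTABLE.
Queue grows without bound. Need μ > λ = 32.4.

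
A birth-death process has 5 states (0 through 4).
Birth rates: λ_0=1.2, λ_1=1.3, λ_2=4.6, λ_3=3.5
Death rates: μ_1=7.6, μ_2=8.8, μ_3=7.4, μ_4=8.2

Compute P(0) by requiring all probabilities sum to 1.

Ratios P(n)/P(0) = (λ₀···λₙ₋₁)/(μ₁···μₙ):
P(1)/P(0) = (1.2)/(7.6) = 0.1579
P(2)/P(0) = (1.2×1.3)/(7.6×8.8) = 0.02333
P(3)/P(0) = (1.2×1.3×4.6)/(7.6×8.8×7.4) = 0.01450
P(4)/P(0) = (1.2×1.3×4.6×3.5)/(7.6×8.8×7.4×8.2) = 0.006189

Normalization: ∑ P(n) = 1
P(0) × (1.0000 + 0.1579 + 0.02333 + 0.01450 + 0.006189) = 1
P(0) × 1.2019 = 1
P(0) = 1/1.2019 = 0.8320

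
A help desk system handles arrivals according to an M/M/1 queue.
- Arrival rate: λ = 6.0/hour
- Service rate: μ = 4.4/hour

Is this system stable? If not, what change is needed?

Stability requires ρ = λ/(cμ) < 1
ρ = 6.0/(1 × 4.4) = 6.0/4.40 = 1.3636
Since 1.3636 ≥ 1, the system is UNSTABLE.
Queue grows without bound. Need μ > λ = 6.0.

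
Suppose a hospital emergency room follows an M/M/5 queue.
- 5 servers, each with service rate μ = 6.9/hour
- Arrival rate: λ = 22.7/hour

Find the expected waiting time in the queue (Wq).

Traffic intensity: ρ = λ/(cμ) = 22.7/(5×6.9) = 0.6580
Since ρ = 0.6580 < 1, system is stable.
Offered load a = λ/μ = cρ = 22.7/6.9 = 3.2899
P₀ = [ Σₙ₌₀^4 aⁿ/n! + a^5/(5!(1-ρ)) ]⁻¹
Σ = a^0/0! + a^1/1! + a^2/2! + a^3/3! + a^4/4! = 1.00000 + 3.28986 + 5.41157 + 5.93443 + 4.88085 = 20.5167
a^5/(5!(1-ρ)) = 385.3753/(120 × 0.34203) = 9.3894
P₀ = 1/(20.5167 + 9.3894) = 0.03344
Lq = P₀·a^5·ρ / (5!(1-ρ)²) = 0.03344 × 385.3753 × 0.6580 / (120 × 0.1170) = 0.6040
Wq = Lq/λ = 0.6040/22.7 = 0.02661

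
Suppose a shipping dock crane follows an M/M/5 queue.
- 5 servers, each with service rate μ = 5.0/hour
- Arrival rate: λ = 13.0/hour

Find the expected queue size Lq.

Traffic intensity: ρ = λ/(cμ) = 13.0/(5×5.0) = 0.5200
Since ρ = 0.5200 < 1, system is stable.
Offered load a = λ/μ = cρ = 13.0/5.0 = 2.6000
P₀ = [ Σₙ₌₀^4 aⁿ/n! + a^5/(5!(1-ρ)) ]⁻¹
Σ = a^0/0! + a^1/1! + a^2/2! + a^3/3! + a^4/4! = 1.0000 + 2.6000 + 3.3800 + 2.9293 + 1.9041 = 11.8134
a^5/(5!(1-ρ)) = 118.8138/(120 × 0.4800) = 2.0627
P₀ = 1/(11.8134 + 2.0627) = 0.07207
Lq = P₀·a^5·ρ / (5!(1-ρ)²) = 0.072066 × 118.8138 × 0.52000 / (120 × 0.23040) = 0.1610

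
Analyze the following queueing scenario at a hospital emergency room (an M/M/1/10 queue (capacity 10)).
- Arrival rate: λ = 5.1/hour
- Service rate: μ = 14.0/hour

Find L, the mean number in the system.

ρ = λ/μ = 5.1/14.0 = 0.364286
P₀ = (1-ρ)/(1-ρ^(K+1)) = (1-0.364286)/(1-0.364286^11) = 0.6357/1.0000 = 0.6357
P_K = P₀×ρ^K = 0.63572 × 0.364286^10 = 0.63572 × 0.000041155 = 0.00002616
L = ρ[1 - (K+1)ρ^K + Kρ^(K+1)] / [(1-ρ)(1-ρ^(K+1))]
L = 0.364286 × (1 - 11×0.00004116 + 10×0.00001499) / ((1 - 0.364286) × (1 - 0.00001499)) = 0.5729 patients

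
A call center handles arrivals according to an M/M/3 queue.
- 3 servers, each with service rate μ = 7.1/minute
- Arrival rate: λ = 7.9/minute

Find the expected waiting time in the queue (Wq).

Traffic intensity: ρ = λ/(cμ) = 7.9/(3×7.1) = 0.3709
Since ρ = 0.3709 < 1, system is stable.
Offered load a = λ/μ = cρ = 7.9/7.1 = 1.1127
P₀ = [ Σₙ₌₀^2 aⁿ/n! + a^3/(3!(1-ρ)) ]⁻¹
Σ = a^0/0! + a^1/1! + a^2/2! = 1.0000 + 1.1127 + 0.6190 = 2.7317
a^3/(3!(1-ρ)) = 1.3775/(6 × 0.6291) = 0.3649
P₀ = 1/(2.7317 + 0.3649) = 0.3229
Lq = P₀·a^3·ρ / (3!(1-ρ)²) = 0.32293 × 1.3775 × 0.37089 / (6 × 0.39578) = 0.06948
Wq = Lq/λ = 0.06948/7.9 = 0.008795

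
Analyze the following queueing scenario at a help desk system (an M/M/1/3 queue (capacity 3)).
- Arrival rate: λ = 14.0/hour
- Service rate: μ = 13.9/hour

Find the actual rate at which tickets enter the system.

ρ = λ/μ = 14.0/13.9 = 1.0072
P₀ = (1-ρ)/(1-ρ^(K+1)) = (1-1.0072)/(1-1.0072^4) = -0.007200/-0.02911 = 0.2473
P_K = P₀×ρ^K = 0.2473 × 1.0072^3 = 0.2473 × 1.0218 = 0.2527
λ_eff = λ(1-P_K) = 14.0 × (1 - 0.25269) = 14.0 × 0.74731 = 10.4623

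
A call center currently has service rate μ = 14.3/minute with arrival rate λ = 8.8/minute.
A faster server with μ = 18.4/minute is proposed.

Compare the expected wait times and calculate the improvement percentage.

System 1: ρ₁ = 8.8/14.3 = 0.6154, W₁ = 1/(14.3-8.8) = 0.18182
System 2: ρ₂ = 8.8/18.4 = 0.4783, W₂ = 1/(18.4-8.8) = 0.10417
Improvement: (W₁-W₂)/W₁ = (0.18182-0.10417)/0.18182 = 42.71%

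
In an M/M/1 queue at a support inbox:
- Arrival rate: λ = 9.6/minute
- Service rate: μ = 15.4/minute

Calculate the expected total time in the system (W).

First, compute utilization: ρ = λ/μ = 9.6/15.4 = 0.6234
For M/M/1: W = 1/(μ-λ)
W = 1/(15.4-9.6) = 1/5.80
W = 0.1724 minutes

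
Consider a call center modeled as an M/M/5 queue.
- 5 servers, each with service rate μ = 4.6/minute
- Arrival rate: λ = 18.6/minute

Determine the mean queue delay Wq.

Traffic intensity: ρ = λ/(cμ) = 18.6/(5×4.6) = 0.8087
Since ρ = 0.8087 < 1, system is stable.
Offered load a = λ/μ = cρ = 18.6/4.6 = 4.0435
P₀ = [ Σₙ₌₀^4 aⁿ/n! + a^5/(5!(1-ρ)) ]⁻¹
Σ = a^0/0! + a^1/1! + a^2/2! + a^3/3! + a^4/4! = 1.00000 + 4.04348 + 8.17486 + 11.0183 + 11.1381 = 35.3747
a^5/(5!(1-ρ)) = 1080.8752/(120 × 0.1913043) = 47.0836
P₀ = 1/(35.3747 + 47.0836) = 0.01213
Lq = P₀·a^5·ρ / (5!(1-ρ)²) = 0.0121273 × 1080.8752 × 0.808696 / (120 × 0.0365974) = 2.4138
Wq = Lq/λ = 2.4138/18.6 = 0.1298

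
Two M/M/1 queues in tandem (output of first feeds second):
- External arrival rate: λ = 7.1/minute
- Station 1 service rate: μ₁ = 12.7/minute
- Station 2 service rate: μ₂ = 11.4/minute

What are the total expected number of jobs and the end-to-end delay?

By Jackson's theorem, each station behaves as independent M/M/1.
Station 1: ρ₁ = 7.1/12.7 = 0.5591, L₁ = ρ₁/(1-ρ₁) = λ/(μ₁-λ) = 7.1/5.60 = 1.26786
Station 2: ρ₂ = 7.1/11.4 = 0.6228, L₂ = ρ₂/(1-ρ₂) = λ/(μ₂-λ) = 7.1/4.30 = 1.65116
Total: L = L₁ + L₂ = 1.26786 + 1.65116 = 2.9190
W = L/λ = 2.9190/7.1 = 0.4111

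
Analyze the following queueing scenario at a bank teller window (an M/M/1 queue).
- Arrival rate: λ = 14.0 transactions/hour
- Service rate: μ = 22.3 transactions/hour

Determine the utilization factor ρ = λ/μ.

Server utilization: ρ = λ/μ
ρ = 14.0/22.3 = 0.6278
The server is busy 62.78% of the time.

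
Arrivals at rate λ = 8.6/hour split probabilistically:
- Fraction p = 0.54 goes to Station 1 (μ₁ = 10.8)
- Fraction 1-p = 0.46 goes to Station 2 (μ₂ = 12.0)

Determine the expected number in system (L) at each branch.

Effective rates: λ₁ = 8.6×0.54 = 4.644, λ₂ = 8.6×0.46 = 3.956
Station 1: ρ₁ = 4.644/10.8 = 0.4300, L₁ = ρ₁/(1-ρ₁) = 0.4300/(1-0.4300) = 0.7544
Station 2: ρ₂ = 3.956/12.0 = 0.32967, L₂ = ρ₂/(1-ρ₂) = 0.32967/(1-0.32967) = 0.4918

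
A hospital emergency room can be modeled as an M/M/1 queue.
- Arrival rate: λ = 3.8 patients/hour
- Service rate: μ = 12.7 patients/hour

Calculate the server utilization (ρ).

Server utilization: ρ = λ/μ
ρ = 3.8/12.7 = 0.2992
The server is busy 29.92% of the time.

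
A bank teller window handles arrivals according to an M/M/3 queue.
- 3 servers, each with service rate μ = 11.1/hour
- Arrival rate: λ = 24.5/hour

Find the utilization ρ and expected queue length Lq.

Traffic intensity: ρ = λ/(cμ) = 24.5/(3×11.1) = 0.7357
Since ρ = 0.7357 < 1, system is stable.
Offered load a = λ/μ = cρ = 24.5/11.1 = 2.2072
P₀ = [ Σₙ₌₀^2 aⁿ/n! + a^3/(3!(1-ρ)) ]⁻¹
Σ = a^0/0! + a^1/1! + a^2/2! = 1.0000 + 2.2072 + 2.4359 = 5.6431
a^3/(3!(1-ρ)) = 10.7530/(6 × 0.264264) = 6.7817
P₀ = 1/(5.6431 + 6.7817) = 0.08048
Lq = P₀·a^3·ρ / (3!(1-ρ)²) = 0.080484 × 10.7530 × 0.73574 / (6 × 0.069836) = 1.5196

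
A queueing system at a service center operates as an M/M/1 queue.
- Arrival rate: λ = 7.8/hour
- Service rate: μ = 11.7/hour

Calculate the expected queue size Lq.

ρ = λ/μ = 7.8/11.7 = 0.6667
For M/M/1: Lq = λ²/(μ(μ-λ))
Lq = 60.84/(11.7 × 3.90)
Lq = 1.3333 customers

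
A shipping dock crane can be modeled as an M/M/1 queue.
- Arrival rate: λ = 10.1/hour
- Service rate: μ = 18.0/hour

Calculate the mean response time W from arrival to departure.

First, compute utilization: ρ = λ/μ = 10.1/18.0 = 0.5611
For M/M/1: W = 1/(μ-λ)
W = 1/(18.0-10.1) = 1/7.90
W = 0.1266 hours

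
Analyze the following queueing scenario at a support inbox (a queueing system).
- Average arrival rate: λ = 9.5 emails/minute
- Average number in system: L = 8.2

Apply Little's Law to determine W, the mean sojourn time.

Little's Law: L = λW, so W = L/λ
W = 8.2/9.5 = 0.8632 minutes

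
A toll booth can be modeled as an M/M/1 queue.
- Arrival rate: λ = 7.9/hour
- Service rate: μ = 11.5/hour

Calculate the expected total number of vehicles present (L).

ρ = λ/μ = 7.9/11.5 = 0.6870
For M/M/1: L = λ/(μ-λ)
L = 7.9/(11.5-7.9) = 7.9/3.60
L = 2.1944 vehicles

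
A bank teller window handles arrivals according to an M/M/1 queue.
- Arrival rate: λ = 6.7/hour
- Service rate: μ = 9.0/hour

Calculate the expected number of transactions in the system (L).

ρ = λ/μ = 6.7/9.0 = 0.7444
For M/M/1: L = λ/(μ-λ)
L = 6.7/(9.0-6.7) = 6.7/2.30
L = 2.9130 transactions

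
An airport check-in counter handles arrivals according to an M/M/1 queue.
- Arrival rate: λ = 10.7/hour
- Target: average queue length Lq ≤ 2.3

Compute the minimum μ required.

For M/M/1: Lq = λ²/(μ(μ-λ))
Need Lq ≤ 2.3, i.e. μ(μ-λ) ≥ λ²/2.3
μ² - 10.7μ - 114.49/2.3 ≥ 0  →  μ² - 10.7μ - 49.77826 ≥ 0
Quadratic formula (positive root): μ = [λ + √(λ² + 4×49.77826)]/2
Discriminant: 114.49 + 4×49.77826 = 313.6030, √313.6030 = 17.7088
μ ≥ (10.7 + 17.7088)/2 = 14.2044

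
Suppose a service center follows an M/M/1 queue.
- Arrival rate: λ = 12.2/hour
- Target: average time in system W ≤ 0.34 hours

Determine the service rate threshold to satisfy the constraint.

For M/M/1: W = 1/(μ-λ)
Need W ≤ 0.34, so 1/(μ-λ) ≤ 0.34
μ - λ ≥ 1/0.34 = 2.9412
μ ≥ 12.2 + 2.9412 = 15.1412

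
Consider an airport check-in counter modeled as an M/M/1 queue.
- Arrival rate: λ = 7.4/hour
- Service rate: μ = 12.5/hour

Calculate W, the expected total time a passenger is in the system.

First, compute utilization: ρ = λ/μ = 7.4/12.5 = 0.5920
For M/M/1: W = 1/(μ-λ)
W = 1/(12.5-7.4) = 1/5.10
W = 0.1961 hours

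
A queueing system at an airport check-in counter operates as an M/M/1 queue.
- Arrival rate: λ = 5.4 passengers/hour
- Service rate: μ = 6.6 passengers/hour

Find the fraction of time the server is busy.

Server utilization: ρ = λ/μ
ρ = 5.4/6.6 = 0.8182
The server is busy 81.82% of the time.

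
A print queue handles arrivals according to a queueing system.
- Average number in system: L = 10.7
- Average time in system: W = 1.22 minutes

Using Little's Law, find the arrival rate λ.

Little's Law: L = λW, so λ = L/W
λ = 10.7/1.22 = 8.7705 jobs/minute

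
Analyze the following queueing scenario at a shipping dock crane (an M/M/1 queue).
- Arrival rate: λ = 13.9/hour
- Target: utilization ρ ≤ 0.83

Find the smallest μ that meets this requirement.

ρ = λ/μ, so μ = λ/ρ
μ ≥ 13.9/0.83 = 16.7470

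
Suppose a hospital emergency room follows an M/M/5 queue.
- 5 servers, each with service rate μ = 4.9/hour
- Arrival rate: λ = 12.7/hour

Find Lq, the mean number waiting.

Traffic intensity: ρ = λ/(cμ) = 12.7/(5×4.9) = 0.5184
Since ρ = 0.5184 < 1, system is stable.
Offered load a = λ/μ = cρ = 12.7/4.9 = 2.5918
P₀ = [ Σₙ₌₀^4 aⁿ/n! + a^5/(5!(1-ρ)) ]⁻¹
Σ = a^0/0! + a^1/1! + a^2/2! + a^3/3! + a^4/4! = 1.0000 + 2.5918 + 3.3588 + 2.9018 + 1.8803 = 11.7327
a^5/(5!(1-ρ)) = 116.9602/(120 × 0.48163) = 2.0237
P₀ = 1/(11.7327 + 2.0237) = 0.07269
Lq = P₀·a^5·ρ / (5!(1-ρ)²) = 0.07269 × 116.9602 × 0.5184 / (120 × 0.2320) = 0.1583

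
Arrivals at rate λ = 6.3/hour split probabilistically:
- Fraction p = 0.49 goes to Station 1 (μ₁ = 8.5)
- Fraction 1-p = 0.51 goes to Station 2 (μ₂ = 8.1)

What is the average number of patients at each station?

Effective rates: λ₁ = 6.3×0.49 = 3.087, λ₂ = 6.3×0.51 = 3.213
Station 1: ρ₁ = 3.087/8.5 = 0.36318, L₁ = ρ₁/(1-ρ₁) = 0.36318/(1-0.36318) = 0.5703
Station 2: ρ₂ = 3.213/8.1 = 0.39667, L₂ = ρ₂/(1-ρ₂) = 0.39667/(1-0.39667) = 0.6575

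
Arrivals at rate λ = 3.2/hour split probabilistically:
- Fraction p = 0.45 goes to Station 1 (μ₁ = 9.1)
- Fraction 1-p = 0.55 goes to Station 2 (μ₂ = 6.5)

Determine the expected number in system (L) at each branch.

Effective rates: λ₁ = 3.2×0.45 = 1.44, λ₂ = 3.2×0.55 = 1.76
Station 1: ρ₁ = 1.44/9.1 = 0.15824, L₁ = ρ₁/(1-ρ₁) = 0.15824/(1-0.15824) = 0.1880
Station 2: ρ₂ = 1.76/6.5 = 0.27077, L₂ = ρ₂/(1-ρ₂) = 0.27077/(1-0.27077) = 0.3713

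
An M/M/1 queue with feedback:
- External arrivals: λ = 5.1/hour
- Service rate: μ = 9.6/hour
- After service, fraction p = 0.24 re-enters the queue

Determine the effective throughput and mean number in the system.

Effective arrival rate: λ_eff = λ/(1-p) = 5.1/(1-0.24) = 5.1/0.76 = 6.7105
ρ = λ_eff/μ = 6.7105/9.6 = 0.69901
L = ρ/(1-ρ) = 0.69901/(1-0.69901) = 2.3224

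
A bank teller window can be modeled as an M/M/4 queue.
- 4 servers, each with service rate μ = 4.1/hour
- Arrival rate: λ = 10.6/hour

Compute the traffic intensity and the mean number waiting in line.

Traffic intensity: ρ = λ/(cμ) = 10.6/(4×4.1) = 0.6463
Since ρ = 0.6463 < 1, system is stable.
Offered load a = λ/μ = cρ = 10.6/4.1 = 2.5854
P₀ = [ Σₙ₌₀^3 aⁿ/n! + a^4/(4!(1-ρ)) ]⁻¹
Σ = a^0/0! + a^1/1! + a^2/2! + a^3/3! = 1.0000 + 2.5854 + 3.3421 + 2.8801 = 9.8076
a^4/(4!(1-ρ)) = 44.6774/(24 × 0.35366) = 5.2637
P₀ = 1/(9.8076 + 5.2637) = 0.06635
Lq = P₀·a^4·ρ / (4!(1-ρ)²) = 0.066351 × 44.6774 × 0.64634 / (24 × 0.12507) = 0.6383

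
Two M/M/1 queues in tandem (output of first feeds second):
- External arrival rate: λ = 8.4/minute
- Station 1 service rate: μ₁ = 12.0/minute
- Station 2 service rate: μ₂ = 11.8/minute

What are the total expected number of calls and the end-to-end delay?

By Jackson's theorem, each station behaves as independent M/M/1.
Station 1: ρ₁ = 8.4/12.0 = 0.7000, L₁ = ρ₁/(1-ρ₁) = λ/(μ₁-λ) = 8.4/3.60 = 2.3333
Station 2: ρ₂ = 8.4/11.8 = 0.7119, L₂ = ρ₂/(1-ρ₂) = λ/(μ₂-λ) = 8.4/3.40 = 2.4706
Total: L = L₁ + L₂ = 2.3333 + 2.4706 = 4.8039
W = L/λ = 4.8039/8.4 = 0.5719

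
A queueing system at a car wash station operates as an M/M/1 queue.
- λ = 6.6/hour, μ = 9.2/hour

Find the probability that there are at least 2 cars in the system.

ρ = λ/μ = 6.6/9.2 = 0.7174
P(N ≥ n) = ρⁿ
P(N ≥ 2) = 0.7174^2
P(N ≥ 2) = 0.5147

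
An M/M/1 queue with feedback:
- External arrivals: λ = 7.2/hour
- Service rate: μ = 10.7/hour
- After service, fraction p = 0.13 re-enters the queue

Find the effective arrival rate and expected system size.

Effective arrival rate: λ_eff = λ/(1-p) = 7.2/(1-0.13) = 7.2/0.87 = 8.27586
ρ = λ_eff/μ = 8.27586/10.7 = 0.773445
L = ρ/(1-ρ) = 0.773445/(1-0.773445) = 3.4139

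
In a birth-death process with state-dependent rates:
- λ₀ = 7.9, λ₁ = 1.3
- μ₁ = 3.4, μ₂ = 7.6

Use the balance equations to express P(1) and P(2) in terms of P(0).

Balance equations:
State 0: λ₀P₀ = μ₁P₁ → P₁ = (λ₀/μ₁)P₀ = (7.9/3.4)P₀ = 2.3235P₀
State 1: P₂ = (λ₀λ₁)/(μ₁μ₂)P₀ = (7.9×1.3)/(3.4×7.6)P₀ = 0.3974P₀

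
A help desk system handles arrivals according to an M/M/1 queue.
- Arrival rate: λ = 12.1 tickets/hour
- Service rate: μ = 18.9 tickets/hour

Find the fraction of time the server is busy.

Server utilization: ρ = λ/μ
ρ = 12.1/18.9 = 0.6402
The server is busy 64.02% of the time.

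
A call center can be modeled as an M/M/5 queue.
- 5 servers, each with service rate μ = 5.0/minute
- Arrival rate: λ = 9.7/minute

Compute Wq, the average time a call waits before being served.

Traffic intensity: ρ = λ/(cμ) = 9.7/(5×5.0) = 0.3880
Since ρ = 0.3880 < 1, system is stable.
Offered load a = λ/μ = cρ = 9.7/5.0 = 1.9400
P₀ = [ Σₙ₌₀^4 aⁿ/n! + a^5/(5!(1-ρ)) ]⁻¹
Σ = a^0/0! + a^1/1! + a^2/2! + a^3/3! + a^4/4! = 1.0000 + 1.9400 + 1.8818 + 1.2169 + 0.5902 = 6.6289
a^5/(5!(1-ρ)) = 27.4795/(120 × 0.6120) = 0.3742
P₀ = 1/(6.6289 + 0.3742) = 0.1428
Lq = P₀·a^5·ρ / (5!(1-ρ)²) = 0.14279 × 27.4795 × 0.38800 / (120 × 0.37454) = 0.03387
Wq = Lq/λ = 0.03387/9.7 = 0.003492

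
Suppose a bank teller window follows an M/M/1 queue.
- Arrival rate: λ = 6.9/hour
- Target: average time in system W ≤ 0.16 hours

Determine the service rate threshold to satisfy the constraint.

For M/M/1: W = 1/(μ-λ)
Need W ≤ 0.16, so 1/(μ-λ) ≤ 0.16
μ - λ ≥ 1/0.16 = 6.2500
μ ≥ 6.9 + 6.2500 = 13.1500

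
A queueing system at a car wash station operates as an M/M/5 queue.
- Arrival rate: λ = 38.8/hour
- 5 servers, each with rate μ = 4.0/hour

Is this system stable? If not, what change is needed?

Stability requires ρ = λ/(cμ) < 1
ρ = 38.8/(5 × 4.0) = 38.8/20.00 = 1.9400
Since 1.9400 ≥ 1, the system is UNSTABLE.
Need c > λ/μ = 38.8/4.0 = 9.70.
Minimum servers needed: c = 10.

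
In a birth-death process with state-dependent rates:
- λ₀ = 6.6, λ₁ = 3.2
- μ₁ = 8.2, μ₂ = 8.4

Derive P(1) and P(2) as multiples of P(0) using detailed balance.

Balance equations:
State 0: λ₀P₀ = μ₁P₁ → P₁ = (λ₀/μ₁)P₀ = (6.6/8.2)P₀ = 0.8049P₀
State 1: P₂ = (λ₀λ₁)/(μ₁μ₂)P₀ = (6.6×3.2)/(8.2×8.4)P₀ = 0.3066P₀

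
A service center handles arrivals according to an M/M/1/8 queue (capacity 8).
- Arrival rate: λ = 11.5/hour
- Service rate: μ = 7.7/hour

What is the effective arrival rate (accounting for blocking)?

ρ = λ/μ = 11.5/7.7 = 1.4935
P₀ = (1-ρ)/(1-ρ^(K+1)) = (1-1.4935)/(1-1.4935^9) = -0.4935/-35.9698 = 0.01372
P_K = P₀×ρ^K = 0.01372 × 1.4935^8 = 0.01372 × 24.7538 = 0.3396
λ_eff = λ(1-P_K) = 11.5 × (1 - 0.33962) = 11.5 × 0.66038 = 7.5944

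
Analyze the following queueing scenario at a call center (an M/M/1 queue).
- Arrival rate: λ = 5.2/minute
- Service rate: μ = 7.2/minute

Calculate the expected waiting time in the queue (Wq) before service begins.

First, compute utilization: ρ = λ/μ = 5.2/7.2 = 0.7222
For M/M/1: Wq = λ/(μ(μ-λ))
Wq = 5.2/(7.2 × (7.2-5.2))
Wq = 5.2/(7.2 × 2.00)
Wq = 0.3611 minutes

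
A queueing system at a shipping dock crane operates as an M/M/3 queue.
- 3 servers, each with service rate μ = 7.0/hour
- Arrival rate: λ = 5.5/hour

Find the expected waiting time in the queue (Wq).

Traffic intensity: ρ = λ/(cμ) = 5.5/(3×7.0) = 0.2619
Since ρ = 0.2619 < 1, system is stable.
Offered load a = λ/μ = cρ = 5.5/7.0 = 0.7857
P₀ = [ Σₙ₌₀^2 aⁿ/n! + a^3/(3!(1-ρ)) ]⁻¹
Σ = a^0/0! + a^1/1! + a^2/2! = 1.0000 + 0.7857 + 0.3087 = 2.0944
a^3/(3!(1-ρ)) = 0.4851/(6 × 0.7381) = 0.1095
P₀ = 1/(2.0944 + 0.1095) = 0.4537
Lq = P₀·a^3·ρ / (3!(1-ρ)²) = 0.4537 × 0.4851 × 0.2619 / (6 × 0.5448) = 0.01763
Wq = Lq/λ = 0.017635/5.5 = 0.003206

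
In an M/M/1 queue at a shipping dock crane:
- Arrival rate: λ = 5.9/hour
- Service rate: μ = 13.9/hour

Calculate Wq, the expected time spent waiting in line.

First, compute utilization: ρ = λ/μ = 5.9/13.9 = 0.4245
For M/M/1: Wq = λ/(μ(μ-λ))
Wq = 5.9/(13.9 × (13.9-5.9))
Wq = 5.9/(13.9 × 8.00)
Wq = 0.05306 hours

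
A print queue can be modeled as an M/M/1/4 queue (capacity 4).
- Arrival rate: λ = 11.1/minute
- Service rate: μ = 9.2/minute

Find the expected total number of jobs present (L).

ρ = λ/μ = 11.1/9.2 = 1.20652
P₀ = (1-ρ)/(1-ρ^(K+1)) = (1-1.20652)/(1-1.20652^5) = -0.2065/-1.5567 = 0.1327
P_K = P₀×ρ^K = 0.13267 × 1.20652^4 = 0.13267 × 2.1190 = 0.2811
L = ρ[1 - (K+1)ρ^K + Kρ^(K+1)] / [(1-ρ)(1-ρ^(K+1))]
L = 1.20652 × (1 - 5×2.119035 + 4×2.556658) / ((1 - 1.20652) × (1 - 2.556658)) = 2.3699 jobs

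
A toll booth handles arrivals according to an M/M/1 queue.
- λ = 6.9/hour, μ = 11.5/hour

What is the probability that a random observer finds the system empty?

ρ = λ/μ = 6.9/11.5 = 0.6000
P(0) = 1 - ρ = 1 - 0.6000 = 0.4000
The server is idle 40.00% of the time.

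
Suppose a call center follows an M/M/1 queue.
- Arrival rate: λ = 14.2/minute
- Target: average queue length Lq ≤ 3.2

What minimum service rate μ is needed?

For M/M/1: Lq = λ²/(μ(μ-λ))
Need Lq ≤ 3.2, i.e. μ(μ-λ) ≥ λ²/3.2
μ² - 14.2μ - 201.64/3.2 ≥ 0  →  μ² - 14.2μ - 63.0125 ≥ 0
Quadratic formula (positive root): μ = [λ + √(λ² + 4×63.0125)]/2
Discriminant: 201.64 + 4×63.0125 = 453.6900, √453.6900 = 21.3000
μ ≥ (14.2 + 21.3000)/2 = 17.7500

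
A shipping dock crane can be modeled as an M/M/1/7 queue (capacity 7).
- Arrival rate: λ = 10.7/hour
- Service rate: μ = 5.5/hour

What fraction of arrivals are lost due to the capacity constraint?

ρ = λ/μ = 10.7/5.5 = 1.94545
P₀ = (1-ρ)/(1-ρ^(K+1)) = (1-1.94545)/(1-1.94545^8) = -0.9454/-204.1921 = 0.004630
P_K = P₀×ρ^K = 0.0046302 × 1.94545^7 = 0.0046302 × 105.4728 = 0.4884
Blocking probability = 48.84%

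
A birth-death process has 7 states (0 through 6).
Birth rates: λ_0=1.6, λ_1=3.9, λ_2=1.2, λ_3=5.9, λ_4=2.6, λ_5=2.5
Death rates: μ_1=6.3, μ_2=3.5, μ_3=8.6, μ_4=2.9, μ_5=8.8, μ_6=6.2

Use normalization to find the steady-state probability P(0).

Ratios P(n)/P(0) = (λ₀···λₙ₋₁)/(μ₁···μₙ):
P(1)/P(0) = (1.6)/(6.3) = 0.2540
P(2)/P(0) = (1.6×3.9)/(6.3×3.5) = 0.2830
P(3)/P(0) = (1.6×3.9×1.2)/(6.3×3.5×8.6) = 0.03949
P(4)/P(0) = (1.6×3.9×1.2×5.9)/(6.3×3.5×8.6×2.9) = 0.08034
P(5)/P(0) = (1.6×3.9×1.2×5.9×2.6)/(6.3×3.5×8.6×2.9×8.8) = 0.02374
P(6)/P(0) = (1.6×3.9×1.2×5.9×2.6×2.5)/(6.3×3.5×8.6×2.9×8.8×6.2) = 0.009571

Normalization: ∑ P(n) = 1
P(0) × (1.0000 + 0.2540 + 0.2830 + 0.03949 + 0.08034 + 0.02374 + 0.009571) = 1
P(0) × 1.6901 = 1
P(0) = 1/1.6901 = 0.5917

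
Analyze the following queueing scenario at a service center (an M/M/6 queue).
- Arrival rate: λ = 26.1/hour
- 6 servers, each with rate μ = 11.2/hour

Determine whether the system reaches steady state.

Stability requires ρ = λ/(cμ) < 1
ρ = 26.1/(6 × 11.2) = 26.1/67.20 = 0.3884
Since 0.3884 < 1, the system is STABLE.
The servers are busy 38.84% of the time.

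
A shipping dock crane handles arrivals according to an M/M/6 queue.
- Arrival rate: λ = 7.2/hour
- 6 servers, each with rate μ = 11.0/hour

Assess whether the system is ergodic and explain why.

Stability requires ρ = λ/(cμ) < 1
ρ = 7.2/(6 × 11.0) = 7.2/66.00 = 0.1091
Since 0.1091 < 1, the system is STABLE.
The servers are busy 10.91% of the time.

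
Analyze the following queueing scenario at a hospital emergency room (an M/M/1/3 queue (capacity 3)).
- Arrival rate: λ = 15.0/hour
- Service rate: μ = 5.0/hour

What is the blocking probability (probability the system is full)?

ρ = λ/μ = 15.0/5.0 = 3.0000
P₀ = (1-ρ)/(1-ρ^(K+1)) = (1-3.0000)/(1-3.0000^4) = -2.0000/-80.0000 = 0.02500
P_K = P₀×ρ^K = 0.02500 × 3.0000^3 = 0.02500 × 27.0000 = 0.6750
Blocking probability = 67.50%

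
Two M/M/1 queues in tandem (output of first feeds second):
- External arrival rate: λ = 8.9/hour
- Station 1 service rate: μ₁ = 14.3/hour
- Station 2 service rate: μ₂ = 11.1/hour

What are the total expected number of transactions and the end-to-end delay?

By Jackson's theorem, each station behaves as independent M/M/1.
Station 1: ρ₁ = 8.9/14.3 = 0.6224, L₁ = ρ₁/(1-ρ₁) = λ/(μ₁-λ) = 8.9/5.40 = 1.6481
Station 2: ρ₂ = 8.9/11.1 = 0.8018, L₂ = ρ₂/(1-ρ₂) = λ/(μ₂-λ) = 8.9/2.20 = 4.0455
Total: L = L₁ + L₂ = 1.6481 + 4.0455 = 5.6936
W = L/λ = 5.6936/8.9 = 0.6397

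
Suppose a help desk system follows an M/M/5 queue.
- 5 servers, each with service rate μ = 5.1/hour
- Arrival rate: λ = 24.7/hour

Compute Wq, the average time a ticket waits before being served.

Traffic intensity: ρ = λ/(cμ) = 24.7/(5×5.1) = 0.9686
Since ρ = 0.9686 < 1, system is stable.
Offered load a = λ/μ = cρ = 24.7/5.1 = 4.8431
P₀ = [ Σₙ₌₀^4 aⁿ/n! + a^5/(5!(1-ρ)) ]⁻¹
Σ = a^0/0! + a^1/1! + a^2/2! + a^3/3! + a^4/4! = 1.0000 + 4.8431 + 11.7280 + 18.9334 + 22.9243 = 59.4288
a^5/(5!(1-ρ)) = 2664.6114/(120 × 0.03137255) = 707.7874
P₀ = 1/(59.4288 + 707.7874) = 0.001303
Lq = P₀·a^5·ρ / (5!(1-ρ)²) = 0.001303413 × 2664.6114 × 0.9686275 / (120 × 0.0009842368) = 28.4834
Wq = Lq/λ = 28.4834/24.7 = 1.1532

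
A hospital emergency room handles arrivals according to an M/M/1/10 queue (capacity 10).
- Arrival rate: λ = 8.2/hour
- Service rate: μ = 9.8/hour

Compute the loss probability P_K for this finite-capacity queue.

ρ = λ/μ = 8.2/9.8 = 0.836735
P₀ = (1-ρ)/(1-ρ^(K+1)) = (1-0.836735)/(1-0.836735^11) = 0.16326/0.85924 = 0.1900
P_K = P₀×ρ^K = 0.1900 × 0.836735^10 = 0.1900 × 0.1682 = 0.03196
Blocking probability = 3.20%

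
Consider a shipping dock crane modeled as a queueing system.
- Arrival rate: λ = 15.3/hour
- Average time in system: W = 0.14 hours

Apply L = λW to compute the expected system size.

Little's Law: L = λW
L = 15.3 × 0.14 = 2.1420 containers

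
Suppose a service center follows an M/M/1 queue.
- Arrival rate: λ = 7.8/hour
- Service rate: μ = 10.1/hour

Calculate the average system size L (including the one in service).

ρ = λ/μ = 7.8/10.1 = 0.7723
For M/M/1: L = λ/(μ-λ)
L = 7.8/(10.1-7.8) = 7.8/2.30
L = 3.3913 customers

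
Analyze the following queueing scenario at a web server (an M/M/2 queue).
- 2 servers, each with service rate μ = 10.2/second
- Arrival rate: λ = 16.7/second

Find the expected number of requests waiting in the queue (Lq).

Traffic intensity: ρ = λ/(cμ) = 16.7/(2×10.2) = 0.8186
Since ρ = 0.8186 < 1, system is stable.
Offered load a = λ/μ = cρ = 16.7/10.2 = 1.6373
P₀ = [ Σₙ₌₀^1 aⁿ/n! + a^2/(2!(1-ρ)) ]⁻¹
Σ = a^0/0! + a^1/1! = 1.0000 + 1.6373 = 2.6373
a^2/(2!(1-ρ)) = 2.680604/(2 × 0.1813725) = 7.3898
P₀ = 1/(2.6373 + 7.3898) = 0.09973
Lq = P₀·a^2·ρ / (2!(1-ρ)²) = 0.099730 × 2.6806 × 0.81863 / (2 × 0.032896) = 3.3264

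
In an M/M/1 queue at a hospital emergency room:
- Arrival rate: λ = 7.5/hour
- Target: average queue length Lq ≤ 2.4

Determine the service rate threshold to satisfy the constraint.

For M/M/1: Lq = λ²/(μ(μ-λ))
Need Lq ≤ 2.4, i.e. μ(μ-λ) ≥ λ²/2.4
μ² - 7.5μ - 56.25/2.4 ≥ 0  →  μ² - 7.5μ - 23.4375 ≥ 0
Quadratic formula (positive root): μ = [λ + √(λ² + 4×23.4375)]/2
Discriminant: 56.25 + 4×23.4375 = 150.0000, √150.0000 = 12.2474
μ ≥ (7.5 + 12.2474)/2 = 9.8737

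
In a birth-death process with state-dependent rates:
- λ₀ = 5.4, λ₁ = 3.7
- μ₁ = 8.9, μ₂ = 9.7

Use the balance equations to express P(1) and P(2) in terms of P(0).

Balance equations:
State 0: λ₀P₀ = μ₁P₁ → P₁ = (λ₀/μ₁)P₀ = (5.4/8.9)P₀ = 0.6067P₀
State 1: P₂ = (λ₀λ₁)/(μ₁μ₂)P₀ = (5.4×3.7)/(8.9×9.7)P₀ = 0.2314P₀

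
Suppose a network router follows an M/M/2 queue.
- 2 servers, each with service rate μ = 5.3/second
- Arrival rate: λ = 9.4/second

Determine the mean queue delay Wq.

Traffic intensity: ρ = λ/(cμ) = 9.4/(2×5.3) = 0.8868
Since ρ = 0.8868 < 1, system is stable.
Offered load a = λ/μ = cρ = 9.4/5.3 = 1.7736
P₀ = [ Σₙ₌₀^1 aⁿ/n! + a^2/(2!(1-ρ)) ]⁻¹
Σ = a^0/0! + a^1/1! = 1.0000 + 1.7736 = 2.7736
a^2/(2!(1-ρ)) = 3.145603/(2 × 0.1132075) = 13.8931
P₀ = 1/(2.7736 + 13.8931) = 0.06000
Lq = P₀·a^2·ρ / (2!(1-ρ)²) = 0.060000 × 3.1456 × 0.88679 / (2 × 0.012816) = 6.5297
Wq = Lq/λ = 6.52975/9.4 = 0.6947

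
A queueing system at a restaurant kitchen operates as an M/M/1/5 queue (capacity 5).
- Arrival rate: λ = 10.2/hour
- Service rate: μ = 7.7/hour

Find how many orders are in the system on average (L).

ρ = λ/μ = 10.2/7.7 = 1.324675
P₀ = (1-ρ)/(1-ρ^(K+1)) = (1-1.324675)/(1-1.324675^6) = -0.3247/-4.4033 = 0.07374
P_K = P₀×ρ^K = 0.07374 × 1.324675^5 = 0.07374 × 4.0789 = 0.3008
L = ρ[1 - (K+1)ρ^K + Kρ^(K+1)] / [(1-ρ)(1-ρ^(K+1))]
L = 1.324675 × (1 - 6×4.07893 + 5×5.40326) / ((1 - 1.324675) × (1 - 5.40326)) = 3.2826 orders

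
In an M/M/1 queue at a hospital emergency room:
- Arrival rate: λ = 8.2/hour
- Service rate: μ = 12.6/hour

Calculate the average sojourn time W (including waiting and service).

First, compute utilization: ρ = λ/μ = 8.2/12.6 = 0.6508
For M/M/1: W = 1/(μ-λ)
W = 1/(12.6-8.2) = 1/4.40
W = 0.2273 hours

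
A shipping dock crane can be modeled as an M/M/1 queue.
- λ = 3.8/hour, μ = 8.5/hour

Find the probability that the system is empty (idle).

ρ = λ/μ = 3.8/8.5 = 0.4471
P(0) = 1 - ρ = 1 - 0.4471 = 0.5529
The server is idle 55.29% of the time.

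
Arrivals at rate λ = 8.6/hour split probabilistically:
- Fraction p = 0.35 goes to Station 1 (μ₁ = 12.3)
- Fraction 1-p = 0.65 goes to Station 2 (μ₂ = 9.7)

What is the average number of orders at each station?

Effective rates: λ₁ = 8.6×0.35 = 3.01, λ₂ = 8.6×0.65 = 5.59
Station 1: ρ₁ = 3.01/12.3 = 0.2447, L₁ = ρ₁/(1-ρ₁) = 0.2447/(1-0.2447) = 0.3240
Station 2: ρ₂ = 5.59/9.7 = 0.57629, L₂ = ρ₂/(1-ρ₂) = 0.57629/(1-0.57629) = 1.3601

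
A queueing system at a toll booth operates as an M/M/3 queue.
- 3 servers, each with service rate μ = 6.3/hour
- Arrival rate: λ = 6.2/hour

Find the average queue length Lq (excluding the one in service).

Traffic intensity: ρ = λ/(cμ) = 6.2/(3×6.3) = 0.3280
Since ρ = 0.3280 < 1, system is stable.
Offered load a = λ/μ = cρ = 6.2/6.3 = 0.9841
P₀ = [ Σₙ₌₀^2 aⁿ/n! + a^3/(3!(1-ρ)) ]⁻¹
Σ = a^0/0! + a^1/1! + a^2/2! = 1.0000 + 0.9841 + 0.4843 = 2.4684
a^3/(3!(1-ρ)) = 0.9531/(6 × 0.6720) = 0.2364
P₀ = 1/(2.4684 + 0.2364) = 0.3697
Lq = P₀·a^3·ρ / (3!(1-ρ)²) = 0.36971 × 0.95313 × 0.32804 / (6 × 0.45153) = 0.04267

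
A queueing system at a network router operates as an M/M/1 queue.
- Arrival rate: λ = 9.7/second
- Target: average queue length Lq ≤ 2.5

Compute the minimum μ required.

For M/M/1: Lq = λ²/(μ(μ-λ))
Need Lq ≤ 2.5, i.e. μ(μ-λ) ≥ λ²/2.5
μ² - 9.7μ - 94.09/2.5 ≥ 0  →  μ² - 9.7μ - 37.6360 ≥ 0
Quadratic formula (positive root): μ = [λ + √(λ² + 4×37.6360)]/2
Discriminant: 94.09 + 4×37.6360 = 244.6340, √244.6340 = 15.6408
μ ≥ (9.7 + 15.6408)/2 = 12.6704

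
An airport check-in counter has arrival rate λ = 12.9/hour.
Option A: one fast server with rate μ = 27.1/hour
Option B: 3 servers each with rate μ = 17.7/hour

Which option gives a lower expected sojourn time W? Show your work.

Option A: single server μ = 27.1 (M/M/1)
  ρ_A = 12.9/27.1 = 0.4760
  W_A = 1/(μ-λ) = 1/(27.1-12.9) = 1/14.20 = 0.07042

Option B: 3 servers μ = 17.7 (M/M/3)
  ρ_B = λ/(cμ) = 12.9/(3×17.7) = 0.2429
  Offered load a = λ/μ = cρ = 12.9/17.7 = 0.7288
  P₀ = [ Σₙ₌₀^2 aⁿ/n! + a^3/(3!(1-ρ)) ]⁻¹
  Σ = a^0/0! + a^1/1! + a^2/2! = 1.0000 + 0.7288 + 0.2656 = 1.9944
  a^3/(3!(1-ρ)) = 0.3871/(6 × 0.7571) = 0.08522
  P₀ = 1/(1.9944 + 0.08522) = 0.4809
  Lq = P₀·a^3·ρ / (3!(1-ρ)²) = 0.4809 × 0.3871 × 0.2429 / (6 × 0.5731) = 0.01315
  Wq_B = Lq/λ = 0.01315/12.9 = 0.001019
  W_B = Wq_B + 1/μ = 0.001019 + 0.05650 = 0.05752

Since W_B = 0.05752 < W_A = 0.07042, Option B (multiple servers) has the shorter time in system.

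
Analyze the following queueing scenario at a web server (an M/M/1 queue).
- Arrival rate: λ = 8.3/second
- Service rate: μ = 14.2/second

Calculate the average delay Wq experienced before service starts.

First, compute utilization: ρ = λ/μ = 8.3/14.2 = 0.5845
For M/M/1: Wq = λ/(μ(μ-λ))
Wq = 8.3/(14.2 × (14.2-8.3))
Wq = 8.3/(14.2 × 5.90)
Wq = 0.09907 seconds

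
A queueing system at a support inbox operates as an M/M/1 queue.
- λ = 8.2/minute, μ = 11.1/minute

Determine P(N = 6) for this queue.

ρ = λ/μ = 8.2/11.1 = 0.7387
P(n) = (1-ρ)ρⁿ
P(6) = (1-0.7387) × 0.7387^6
P(6) = 0.2613 × 0.1625
P(6) = 0.04246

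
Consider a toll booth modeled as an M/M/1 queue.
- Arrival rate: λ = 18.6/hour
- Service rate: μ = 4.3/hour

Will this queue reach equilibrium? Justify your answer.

Stability requires ρ = λ/(cμ) < 1
ρ = 18.6/(1 × 4.3) = 18.6/4.30 = 4.3256
Since 4.3256 ≥ 1, the system is UNSTABLE.
Queue grows without bound. Need μ > λ = 18.6.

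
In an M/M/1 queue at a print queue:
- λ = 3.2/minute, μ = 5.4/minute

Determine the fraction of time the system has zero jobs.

ρ = λ/μ = 3.2/5.4 = 0.5926
P(0) = 1 - ρ = 1 - 0.5926 = 0.4074
The server is idle 40.74% of the time.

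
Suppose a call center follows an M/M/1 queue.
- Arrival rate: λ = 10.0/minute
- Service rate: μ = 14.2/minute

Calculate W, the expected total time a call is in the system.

First, compute utilization: ρ = λ/μ = 10.0/14.2 = 0.7042
For M/M/1: W = 1/(μ-λ)
W = 1/(14.2-10.0) = 1/4.20
W = 0.2381 minutes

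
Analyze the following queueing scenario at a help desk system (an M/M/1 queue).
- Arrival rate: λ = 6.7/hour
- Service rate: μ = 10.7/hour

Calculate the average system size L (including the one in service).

ρ = λ/μ = 6.7/10.7 = 0.6262
For M/M/1: L = λ/(μ-λ)
L = 6.7/(10.7-6.7) = 6.7/4.00
L = 1.6750 tickets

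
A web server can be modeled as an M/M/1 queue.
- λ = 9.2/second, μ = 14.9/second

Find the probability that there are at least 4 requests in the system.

ρ = λ/μ = 9.2/14.9 = 0.6174
P(N ≥ n) = ρⁿ
P(N ≥ 4) = 0.6174^4
P(N ≥ 4) = 0.1453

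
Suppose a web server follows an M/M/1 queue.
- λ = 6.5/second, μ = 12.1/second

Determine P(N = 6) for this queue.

ρ = λ/μ = 6.5/12.1 = 0.5372
P(n) = (1-ρ)ρⁿ
P(6) = (1-0.5372) × 0.5372^6
P(6) = 0.4628 × 0.02403
P(6) = 0.01112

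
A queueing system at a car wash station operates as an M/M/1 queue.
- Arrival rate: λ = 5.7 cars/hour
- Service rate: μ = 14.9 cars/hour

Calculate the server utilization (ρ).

Server utilization: ρ = λ/μ
ρ = 5.7/14.9 = 0.3826
The server is busy 38.26% of the time.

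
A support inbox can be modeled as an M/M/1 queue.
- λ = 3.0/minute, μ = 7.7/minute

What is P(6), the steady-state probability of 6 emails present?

ρ = λ/μ = 3.0/7.7 = 0.3896
P(n) = (1-ρ)ρⁿ
P(6) = (1-0.3896) × 0.3896^6
P(6) = 0.6104 × 0.003497
P(6) = 0.002135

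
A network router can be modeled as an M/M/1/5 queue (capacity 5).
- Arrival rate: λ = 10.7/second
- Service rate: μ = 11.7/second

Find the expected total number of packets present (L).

ρ = λ/μ = 10.7/11.7 = 0.91453
P₀ = (1-ρ)/(1-ρ^(K+1)) = (1-0.91453)/(1-0.91453^6) = 0.08547/0.4150 = 0.2060
P_K = P₀×ρ^K = 0.2060 × 0.91453^5 = 0.2060 × 0.6397 = 0.1318
L = ρ[1 - (K+1)ρ^K + Kρ^(K+1)] / [(1-ρ)(1-ρ^(K+1))]
L = 0.91453 × (1 - 6×0.639720 + 5×0.585043) / ((1 - 0.91453) × (1 - 0.585043)) = 2.2407 packets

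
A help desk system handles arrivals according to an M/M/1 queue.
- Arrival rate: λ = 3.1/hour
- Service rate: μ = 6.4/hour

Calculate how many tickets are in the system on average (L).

ρ = λ/μ = 3.1/6.4 = 0.4844
For M/M/1: L = λ/(μ-λ)
L = 3.1/(6.4-3.1) = 3.1/3.30
L = 0.9394 tickets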